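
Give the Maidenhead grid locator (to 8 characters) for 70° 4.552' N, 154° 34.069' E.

QQ70gb88

Offset from 180°W / 90°S: lon 334.56782°, lat 160.07587°.
Field: 334.56782/20 → 16 → Q, 160.07587/10 → 16 → Q; chars QQ.
Square: 14.56782/2 → 7, 0.07587/1 → 0; chars 70.
Subsquare: 0.56782/0.0833333 → 6 → g, 0.07587/0.0416667 → 1 → b; chars gb.
Extended square: 0.06782/0.00833333 → 8, 0.03420/0.00416667 → 8; chars 88.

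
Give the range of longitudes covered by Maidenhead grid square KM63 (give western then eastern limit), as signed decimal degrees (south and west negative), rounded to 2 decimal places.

32.00, 34.00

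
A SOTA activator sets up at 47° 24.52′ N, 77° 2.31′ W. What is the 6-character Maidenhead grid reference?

Shift to the Maidenhead origin (180°W, 90°S): lon 102.9615, lat 137.4087.
Field (20°×10°, letters A–R): lon ⌊102.9615/20⌋ = 5 → F; lat ⌊137.4087/10⌋ = 13 → N.
Square (2°×1°, digits 0–9): lon ⌊2.9615/2⌋ = 1; lat ⌊7.4087/1⌋ = 7.
Subsquare (5′×2.5′, letters a–x): lon ⌊0.9615/0.0833333⌋ = 11 → l; lat ⌊0.4087/0.0416667⌋ = 9 → j.

FN17lj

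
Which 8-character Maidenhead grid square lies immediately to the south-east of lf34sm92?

LF34tm01

Longitude extended square 9; +1 → 10, wraps to 0, carry into subsquare.
Longitude subsquare s = 18; +1 → 19 = t.
Latitude extended square 2; −1 → 1.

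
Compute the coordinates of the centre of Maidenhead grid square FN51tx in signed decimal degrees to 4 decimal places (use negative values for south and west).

Field F=5, N=13: +5·20° lon, +13·10° lat → SW at lon -80°, lat 40°.
Square 5, 1: +5·2° lon, +1·1° lat → SW at lon -70°, lat 41°.
Subsquare t=19, x=23: +19·0.0833333° lon, +23·0.0416667° lat → SW at lon -68.4167°, lat 41.9583°.
Cell spans 0.0833333° lon × 0.0416667° lat. Centre is SW corner plus half of each.
latitude 41.9792, longitude -68.3750.

41.9792, -68.3750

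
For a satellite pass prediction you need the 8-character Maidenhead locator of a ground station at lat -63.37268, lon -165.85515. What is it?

Add 180° to longitude and 90° to latitude: 14.14485, 26.62732.
Field: lon ⌊14.14485/20⌋ = 0 → A; lat ⌊26.62732/10⌋ = 2 → C.
Square: lon ⌊14.14485/2⌋ = 7; lat ⌊6.62732/1⌋ = 6.
Subsquare: lon ⌊0.14485/0.0833333⌋ = 1 → b; lat ⌊0.62732/0.0416667⌋ = 15 → p.
Extended square: lon ⌊0.06152/0.00833333⌋ = 7; lat ⌊0.00232/0.00416667⌋ = 0.

AC76bp70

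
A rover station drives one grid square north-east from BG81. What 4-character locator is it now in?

Longitude square 8; +1 → 9.
Latitude square 1; +1 → 2.

BG92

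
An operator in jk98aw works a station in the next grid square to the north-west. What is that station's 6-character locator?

Longitude subsquare a = 0; −1 → -1, wraps to 23 = x, carry into square.
Longitude square 9; −1 → 8.
Latitude subsquare w = 22; +1 → 23 = x.

JK88xx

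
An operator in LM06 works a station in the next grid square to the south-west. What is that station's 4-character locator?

Longitude square 0; −1 → -1, wraps to 9, carry into field.
Longitude field L = 11; −1 → 10 = K.
Latitude square 6; −1 → 5.

KM95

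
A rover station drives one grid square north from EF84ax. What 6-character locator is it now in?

Latitude subsquare x = 23; +1 → 24, wraps to 0 = a, carry into square.
Latitude square 4; +1 → 5.
The longitude characters are unchanged.

EF85aa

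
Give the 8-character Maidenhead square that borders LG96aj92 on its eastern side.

LG96bj02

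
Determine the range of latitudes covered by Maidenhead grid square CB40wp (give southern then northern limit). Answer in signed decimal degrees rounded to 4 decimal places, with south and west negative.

-79.3750, -79.3333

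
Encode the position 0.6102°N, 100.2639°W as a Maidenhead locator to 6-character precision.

DJ90uo

Add 180° to longitude and 90° to latitude: 79.7361, 90.6102.
Field: lon ⌊79.7361/20⌋ = 3 → D; lat ⌊90.6102/10⌋ = 9 → J.
Square: lon ⌊19.7361/2⌋ = 9; lat ⌊0.6102/1⌋ = 0.
Subsquare: lon ⌊1.7361/0.0833333⌋ = 20 → u; lat ⌊0.6102/0.0416667⌋ = 14 → o.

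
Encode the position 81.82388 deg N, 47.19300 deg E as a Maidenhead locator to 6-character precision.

Shift to the Maidenhead origin (180°W, 90°S): lon 227.1930, lat 171.8239.
Field: lon ⌊227.1930/20⌋ = 11 → L; lat ⌊171.8239/10⌋ = 17 → R.
Square: lon ⌊7.1930/2⌋ = 3; lat ⌊1.8239/1⌋ = 1.
Subsquare: lon ⌊1.1930/0.0833333⌋ = 14 → o; lat ⌊0.8239/0.0416667⌋ = 19 → t.

LR31ot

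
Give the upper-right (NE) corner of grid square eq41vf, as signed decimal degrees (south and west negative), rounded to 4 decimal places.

Field E=4, Q=16: +4·20° lon, +16·10° lat → SW at lon -100°, lat 70°.
Square 4, 1: +4·2° lon, +1·1° lat → SW at lon -92°, lat 71°.
Subsquare v=21, f=5: +21·0.0833333° lon, +5·0.0416667° lat → SW at lon -90.25°, lat 71.2083°.
Cell spans 0.0833333° lon × 0.0416667° lat. NE corner is SW corner plus one full cell.
latitude 71.2500, longitude -90.1667.

71.2500, -90.1667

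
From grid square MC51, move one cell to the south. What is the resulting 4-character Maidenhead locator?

MC50

Latitude square 1; −1 → 0.
The longitude characters are unchanged.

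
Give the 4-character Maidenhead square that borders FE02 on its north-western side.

EE93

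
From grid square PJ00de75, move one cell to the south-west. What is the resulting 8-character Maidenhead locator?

PJ00de64

Longitude extended square 7; −1 → 6.
Latitude extended square 5; −1 → 4.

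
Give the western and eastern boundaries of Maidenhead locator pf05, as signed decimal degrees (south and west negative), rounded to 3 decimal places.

Field P=15, F=5: +15·20° lon, +5·10° lat → SW at lon 120°, lat -40°.
Square 0, 5: +0·2° lon, +5·1° lat → SW at lon 120°, lat -35°.
Cell spans 2° lon × 1° lat.
west 120.000, east 122.000.

120.000, 122.000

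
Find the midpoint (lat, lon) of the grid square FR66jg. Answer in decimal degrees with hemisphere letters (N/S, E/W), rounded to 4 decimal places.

86.2708° N, 67.2083° W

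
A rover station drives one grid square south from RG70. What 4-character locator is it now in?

RF79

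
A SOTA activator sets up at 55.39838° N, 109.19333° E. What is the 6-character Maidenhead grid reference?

OO45oj

Shift to the Maidenhead origin (180°W, 90°S): lon 289.1933, lat 145.3984.
Field: lon ⌊289.1933/20⌋ = 14 → O; lat ⌊145.3984/10⌋ = 14 → O.
Square: lon ⌊9.1933/2⌋ = 4; lat ⌊5.3984/1⌋ = 5.
Subsquare: lon ⌊1.1933/0.0833333⌋ = 14 → o; lat ⌊0.3984/0.0416667⌋ = 9 → j.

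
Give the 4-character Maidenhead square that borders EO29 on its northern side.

Latitude square 9; +1 → 10, wraps to 0, carry into field.
Latitude field O = 14; +1 → 15 = P.
The longitude characters are unchanged.

EP20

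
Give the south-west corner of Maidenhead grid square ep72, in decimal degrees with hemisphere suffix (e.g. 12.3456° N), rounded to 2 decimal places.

62.00° N, 86.00° W

Field E=4, P=15: +4·20° lon, +15·10° lat → SW at lon -100°, lat 60°.
Square 7, 2: +7·2° lon, +2·1° lat → SW at lon -86°, lat 62°.
latitude 62.00° N, longitude 86.00° W.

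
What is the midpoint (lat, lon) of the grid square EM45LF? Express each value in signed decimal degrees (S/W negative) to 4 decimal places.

Field E=4, M=12: +4·20° lon, +12·10° lat → SW at lon -100°, lat 30°.
Square 4, 5: +4·2° lon, +5·1° lat → SW at lon -92°, lat 35°.
Subsquare l=11, f=5: +11·0.0833333° lon, +5·0.0416667° lat → SW at lon -91.0833°, lat 35.2083°.
Cell spans 0.0833333° lon × 0.0416667° lat. Centre is SW corner plus half of each.
latitude 35.2292, longitude -91.0417.

35.2292, -91.0417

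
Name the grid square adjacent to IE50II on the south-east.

IE50jh

Longitude subsquare i = 8; +1 → 9 = j.
Latitude subsquare i = 8; −1 → 7 = h.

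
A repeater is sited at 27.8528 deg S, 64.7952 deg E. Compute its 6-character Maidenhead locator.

Shift to the Maidenhead origin (180°W, 90°S): lon 244.7952, lat 62.1472.
Field: 244.7952/20 → 12 → M, 62.1472/10 → 6 → G; chars MG.
Square: 4.7952/2 → 2, 2.1472/1 → 2; chars 22.
Subsquare: 0.7952/0.0833333 → 9 → j, 0.1472/0.0416667 → 3 → d; chars jd.

MG22jd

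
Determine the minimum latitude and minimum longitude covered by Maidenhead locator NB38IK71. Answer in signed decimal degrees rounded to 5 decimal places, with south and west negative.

Field N=13, B=1: +13·20° lon, +1·10° lat → SW at lon 80°, lat -80°.
Square 3, 8: +3·2° lon, +8·1° lat → SW at lon 86°, lat -72°.
Subsquare i=8, k=10: +8·0.0833333° lon, +10·0.0416667° lat → SW at lon 86.6667°, lat -71.5833°.
Extended square 7, 1: +7·0.00833333° lon, +1·0.00416667° lat → SW at lon 86.725°, lat -71.5792°.
latitude -71.57917, longitude 86.72500.

-71.57917, 86.72500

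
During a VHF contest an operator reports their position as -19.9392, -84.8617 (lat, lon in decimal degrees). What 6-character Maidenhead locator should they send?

Offset from 180°W / 90°S: lon 95.1383°, lat 70.0608°.
Field: 95.1383/20 → 4 → E, 70.0608/10 → 7 → H; chars EH.
Square: 15.1383/2 → 7, 0.0608/1 → 0; chars 70.
Subsquare: 1.1383/0.0833333 → 13 → n, 0.0608/0.0416667 → 1 → b; chars nb.

EH70nb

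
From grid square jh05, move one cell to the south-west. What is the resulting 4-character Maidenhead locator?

Longitude square 0; −1 → -1, wraps to 9, carry into field.
Longitude field J = 9; −1 → 8 = I.
Latitude square 5; −1 → 4.

IH94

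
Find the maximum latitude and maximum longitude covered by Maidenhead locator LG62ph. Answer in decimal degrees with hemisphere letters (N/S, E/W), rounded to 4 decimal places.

Field L=11, G=6: +11·20° lon, +6·10° lat → SW at lon 40°, lat -30°.
Square 6, 2: +6·2° lon, +2·1° lat → SW at lon 52°, lat -28°.
Subsquare p=15, h=7: +15·0.0833333° lon, +7·0.0416667° lat → SW at lon 53.25°, lat -27.7083°.
Cell spans 0.0833333° lon × 0.0416667° lat. NE corner is SW corner plus one full cell.
latitude 27.6667° S, longitude 53.3333° E.

27.6667° S, 53.3333° E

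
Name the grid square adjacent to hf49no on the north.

Latitude subsquare o = 14; +1 → 15 = p.
The longitude characters are unchanged.

HF49np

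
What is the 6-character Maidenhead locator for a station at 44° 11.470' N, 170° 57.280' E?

Add 180° to longitude and 90° to latitude: 350.9547, 134.1912.
Field: lon ⌊350.9547/20⌋ = 17 → R; lat ⌊134.1912/10⌋ = 13 → N.
Square: lon ⌊10.9547/2⌋ = 5; lat ⌊4.1912/1⌋ = 4.
Subsquare: lon ⌊0.9547/0.0833333⌋ = 11 → l; lat ⌊0.1912/0.0416667⌋ = 4 → e.

RN54le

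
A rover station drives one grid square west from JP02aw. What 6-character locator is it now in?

IP92xw

Longitude subsquare a = 0; −1 → -1, wraps to 23 = x, carry into square.
Longitude square 0; −1 → -1, wraps to 9, carry into field.
Longitude field J = 9; −1 → 8 = I.
The latitude characters are unchanged.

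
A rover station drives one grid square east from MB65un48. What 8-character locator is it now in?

MB65un58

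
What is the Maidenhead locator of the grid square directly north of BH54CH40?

BH54ch41

Latitude extended square 0; +1 → 1.
The longitude characters are unchanged.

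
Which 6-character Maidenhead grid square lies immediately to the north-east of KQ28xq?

KQ38ar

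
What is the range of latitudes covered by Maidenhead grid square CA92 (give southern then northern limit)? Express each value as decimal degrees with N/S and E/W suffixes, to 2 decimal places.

Field C=2, A=0: +2·20° lon, +0·10° lat → SW at lon -140°, lat -90°.
Square 9, 2: +9·2° lon, +2·1° lat → SW at lon -122°, lat -88°.
Cell spans 2° lon × 1° lat.
south 88.00° S, north 87.00° S.

88.00° S, 87.00° S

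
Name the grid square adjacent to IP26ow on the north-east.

IP26px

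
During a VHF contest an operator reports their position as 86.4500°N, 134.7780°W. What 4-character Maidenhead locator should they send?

CR26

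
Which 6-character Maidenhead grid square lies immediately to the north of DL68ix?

DL69ia

Latitude subsquare x = 23; +1 → 24, wraps to 0 = a, carry into square.
Latitude square 8; +1 → 9.
The longitude characters are unchanged.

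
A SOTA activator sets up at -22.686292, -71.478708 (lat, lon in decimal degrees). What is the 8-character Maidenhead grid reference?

FG47gh25

Add 180° to longitude and 90° to latitude: 108.52129, 67.31371.
Field: 108.52129/20 → 5 → F, 67.31371/10 → 6 → G; chars FG.
Square: 8.52129/2 → 4, 7.31371/1 → 7; chars 47.
Subsquare: 0.52129/0.0833333 → 6 → g, 0.31371/0.0416667 → 7 → h; chars gh.
Extended square: 0.02129/0.00833333 → 2, 0.02204/0.00416667 → 5; chars 25.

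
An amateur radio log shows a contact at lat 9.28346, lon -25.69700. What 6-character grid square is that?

Add 180° to longitude and 90° to latitude: 154.3030, 99.2835.
Field: lon ⌊154.3030/20⌋ = 7 → H; lat ⌊99.2835/10⌋ = 9 → J.
Square: lon ⌊14.3030/2⌋ = 7; lat ⌊9.2835/1⌋ = 9.
Subsquare: lon ⌊0.3030/0.0833333⌋ = 3 → d; lat ⌊0.2835/0.0416667⌋ = 6 → g.

HJ79dg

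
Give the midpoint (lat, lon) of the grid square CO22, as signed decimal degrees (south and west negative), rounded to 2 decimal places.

52.50, -135.00

Field C=2, O=14: +2·20° lon, +14·10° lat → SW at lon -140°, lat 50°.
Square 2, 2: +2·2° lon, +2·1° lat → SW at lon -136°, lat 52°.
Cell spans 2° lon × 1° lat. Centre is SW corner plus half of each.
latitude 52.50, longitude -135.00.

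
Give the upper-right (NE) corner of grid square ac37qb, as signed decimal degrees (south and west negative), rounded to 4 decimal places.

-62.9167, -172.5833

Field A=0, C=2: +0·20° lon, +2·10° lat → SW at lon -180°, lat -70°.
Square 3, 7: +3·2° lon, +7·1° lat → SW at lon -174°, lat -63°.
Subsquare q=16, b=1: +16·0.0833333° lon, +1·0.0416667° lat → SW at lon -172.667°, lat -62.9583°.
Cell spans 0.0833333° lon × 0.0416667° lat. NE corner is SW corner plus one full cell.
latitude -62.9167, longitude -172.5833.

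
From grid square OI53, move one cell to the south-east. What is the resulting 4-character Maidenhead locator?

OI62

Longitude square 5; +1 → 6.
Latitude square 3; −1 → 2.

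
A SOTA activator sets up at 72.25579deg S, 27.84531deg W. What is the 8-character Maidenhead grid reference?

HB67br88

Shift to the Maidenhead origin (180°W, 90°S): lon 152.15469, lat 17.74421.
Field: 152.15469/20 → 7 → H, 17.74421/10 → 1 → B; chars HB.
Square: 12.15469/2 → 6, 7.74421/1 → 7; chars 67.
Subsquare: 0.15469/0.0833333 → 1 → b, 0.74421/0.0416667 → 17 → r; chars br.
Extended square: 0.07136/0.00833333 → 8, 0.03588/0.00416667 → 8; chars 88.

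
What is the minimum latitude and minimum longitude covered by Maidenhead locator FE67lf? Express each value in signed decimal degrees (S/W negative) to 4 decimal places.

Field F=5, E=4: +5·20° lon, +4·10° lat → SW at lon -80°, lat -50°.
Square 6, 7: +6·2° lon, +7·1° lat → SW at lon -68°, lat -43°.
Subsquare l=11, f=5: +11·0.0833333° lon, +5·0.0416667° lat → SW at lon -67.0833°, lat -42.7917°.
latitude -42.7917, longitude -67.0833.

-42.7917, -67.0833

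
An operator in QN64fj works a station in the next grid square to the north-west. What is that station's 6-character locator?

QN64ek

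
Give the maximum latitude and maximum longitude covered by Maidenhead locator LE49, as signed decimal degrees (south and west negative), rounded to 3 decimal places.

Field L=11, E=4: +11·20° lon, +4·10° lat → SW at lon 40°, lat -50°.
Square 4, 9: +4·2° lon, +9·1° lat → SW at lon 48°, lat -41°.
Cell spans 2° lon × 1° lat. NE corner is SW corner plus one full cell.
latitude -40.000, longitude 50.000.

-40.000, 50.000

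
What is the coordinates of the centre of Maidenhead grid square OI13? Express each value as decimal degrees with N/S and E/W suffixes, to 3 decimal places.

Field O=14, I=8: +14·20° lon, +8·10° lat → SW at lon 100°, lat -10°.
Square 1, 3: +1·2° lon, +3·1° lat → SW at lon 102°, lat -7°.
Cell spans 2° lon × 1° lat. Centre is SW corner plus half of each.
latitude 6.500° S, longitude 103.000° E.

6.500° S, 103.000° E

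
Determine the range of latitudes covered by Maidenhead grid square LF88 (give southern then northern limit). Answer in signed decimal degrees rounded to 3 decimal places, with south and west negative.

Field L=11, F=5: +11·20° lon, +5·10° lat → SW at lon 40°, lat -40°.
Square 8, 8: +8·2° lon, +8·1° lat → SW at lon 56°, lat -32°.
Cell spans 2° lon × 1° lat.
south -32.000, north -31.000.

-32.000, -31.000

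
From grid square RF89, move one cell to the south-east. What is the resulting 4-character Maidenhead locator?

Longitude square 8; +1 → 9.
Latitude square 9; −1 → 8.

RF98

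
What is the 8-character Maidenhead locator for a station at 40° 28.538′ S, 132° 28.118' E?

PE69fm65

Add 180° to longitude and 90° to latitude: 312.46863, 49.52437.
Field: 312.46863/20 → 15 → P, 49.52437/10 → 4 → E; chars PE.
Square: 12.46863/2 → 6, 9.52437/1 → 9; chars 69.
Subsquare: 0.46863/0.0833333 → 5 → f, 0.52437/0.0416667 → 12 → m; chars fm.
Extended square: 0.05197/0.00833333 → 6, 0.02437/0.00416667 → 5; chars 65.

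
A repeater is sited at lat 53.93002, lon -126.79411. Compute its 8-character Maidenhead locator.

Shift to the Maidenhead origin (180°W, 90°S): lon 53.20589, lat 143.93002.
Field: lon ⌊53.20589/20⌋ = 2 → C; lat ⌊143.93002/10⌋ = 14 → O.
Square: lon ⌊13.20589/2⌋ = 6; lat ⌊3.93002/1⌋ = 3.
Subsquare: lon ⌊1.20589/0.0833333⌋ = 14 → o; lat ⌊0.93002/0.0416667⌋ = 22 → w.
Extended square: lon ⌊0.03922/0.00833333⌋ = 4; lat ⌊0.01335/0.00416667⌋ = 3.

CO63ow43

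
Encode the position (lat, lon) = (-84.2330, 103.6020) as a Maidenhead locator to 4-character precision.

OA15

Offset from 180°W / 90°S: lon 283.60°, lat 5.77°.
Field: 283.60/20 → 14 → O, 5.77/10 → 0 → A; chars OA.
Square: 3.60/2 → 1, 5.77/1 → 5; chars 15.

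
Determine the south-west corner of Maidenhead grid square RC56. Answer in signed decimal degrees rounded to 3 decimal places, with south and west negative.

Field R=17, C=2: +17·20° lon, +2·10° lat → SW at lon 160°, lat -70°.
Square 5, 6: +5·2° lon, +6·1° lat → SW at lon 170°, lat -64°.
latitude -64.000, longitude 170.000.

-64.000, 170.000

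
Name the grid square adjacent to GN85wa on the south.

GN84wx

Latitude subsquare a = 0; −1 → -1, wraps to 23 = x, carry into square.
Latitude square 5; −1 → 4.
The longitude characters are unchanged.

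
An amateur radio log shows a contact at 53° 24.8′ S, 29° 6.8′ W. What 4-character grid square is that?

Add 180° to longitude and 90° to latitude: 150.89, 36.59.
Field (20°×10°, letters A–R): 150.89/20 → 7 → H, 36.59/10 → 3 → D; chars HD.
Square (2°×1°, digits 0–9): 10.89/2 → 5, 6.59/1 → 6; chars 56.

HD56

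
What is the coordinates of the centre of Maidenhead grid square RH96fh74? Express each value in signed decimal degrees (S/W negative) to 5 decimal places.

-13.68958, 178.47917

Field R=17, H=7: +17·20° lon, +7·10° lat → SW at lon 160°, lat -20°.
Square 9, 6: +9·2° lon, +6·1° lat → SW at lon 178°, lat -14°.
Subsquare f=5, h=7: +5·0.0833333° lon, +7·0.0416667° lat → SW at lon 178.417°, lat -13.7083°.
Extended square 7, 4: +7·0.00833333° lon, +4·0.00416667° lat → SW at lon 178.475°, lat -13.6917°.
Cell spans 0.00833333° lon × 0.00416667° lat. Centre is SW corner plus half of each.
latitude -13.68958, longitude 178.47917.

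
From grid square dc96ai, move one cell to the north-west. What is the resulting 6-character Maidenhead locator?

Longitude subsquare a = 0; −1 → -1, wraps to 23 = x, carry into square.
Longitude square 9; −1 → 8.
Latitude subsquare i = 8; +1 → 9 = j.

DC86xj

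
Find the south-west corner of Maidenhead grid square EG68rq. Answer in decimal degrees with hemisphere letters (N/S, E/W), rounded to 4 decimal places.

21.3333° S, 86.5833° W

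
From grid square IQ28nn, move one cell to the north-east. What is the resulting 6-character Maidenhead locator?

IQ28oo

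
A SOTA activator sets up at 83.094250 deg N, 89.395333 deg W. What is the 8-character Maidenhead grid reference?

Shift to the Maidenhead origin (180°W, 90°S): lon 90.60467, lat 173.09425.
Field (20°×10°, letters A–R): 90.60467/20 → 4 → E, 173.09425/10 → 17 → R; chars ER.
Square (2°×1°, digits 0–9): 10.60467/2 → 5, 3.09425/1 → 3; chars 53.
Subsquare (5′×2.5′, letters a–x): 0.60467/0.0833333 → 7 → h, 0.09425/0.0416667 → 2 → c; chars hc.
Extended square (30″×15″, digits 0–9): 0.02133/0.00833333 → 2, 0.01092/0.00416667 → 2; chars 22.

ER53hc22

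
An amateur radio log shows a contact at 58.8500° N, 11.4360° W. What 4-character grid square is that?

Add 180° to longitude and 90° to latitude: 168.56, 148.85.
Field: lon ⌊168.56/20⌋ = 8 → I; lat ⌊148.85/10⌋ = 14 → O.
Square: lon ⌊8.56/2⌋ = 4; lat ⌊8.85/1⌋ = 8.

IO48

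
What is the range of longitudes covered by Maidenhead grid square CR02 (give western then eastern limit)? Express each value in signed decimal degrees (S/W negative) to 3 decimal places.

Field C=2, R=17: +2·20° lon, +17·10° lat → SW at lon -140°, lat 80°.
Square 0, 2: +0·2° lon, +2·1° lat → SW at lon -140°, lat 82°.
Cell spans 2° lon × 1° lat.
west -140.000, east -138.000.

-140.000, -138.000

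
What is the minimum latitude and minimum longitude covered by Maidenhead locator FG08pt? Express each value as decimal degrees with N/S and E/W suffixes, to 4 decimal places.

Field F=5, G=6: +5·20° lon, +6·10° lat → SW at lon -80°, lat -30°.
Square 0, 8: +0·2° lon, +8·1° lat → SW at lon -80°, lat -22°.
Subsquare p=15, t=19: +15·0.0833333° lon, +19·0.0416667° lat → SW at lon -78.75°, lat -21.2083°.
latitude 21.2083° S, longitude 78.7500° W.

21.2083° S, 78.7500° W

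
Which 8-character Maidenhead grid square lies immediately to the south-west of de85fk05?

DE85ek94

Longitude extended square 0; −1 → -1, wraps to 9, carry into subsquare.
Longitude subsquare f = 5; −1 → 4 = e.
Latitude extended square 5; −1 → 4.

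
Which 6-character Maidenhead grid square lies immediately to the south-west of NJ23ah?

Longitude subsquare a = 0; −1 → -1, wraps to 23 = x, carry into square.
Longitude square 2; −1 → 1.
Latitude subsquare h = 7; −1 → 6 = g.

NJ13xg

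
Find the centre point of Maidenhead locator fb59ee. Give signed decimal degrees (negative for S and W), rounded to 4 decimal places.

-70.8125, -69.6250

Field F=5, B=1: +5·20° lon, +1·10° lat → SW at lon -80°, lat -80°.
Square 5, 9: +5·2° lon, +9·1° lat → SW at lon -70°, lat -71°.
Subsquare e=4, e=4: +4·0.0833333° lon, +4·0.0416667° lat → SW at lon -69.6667°, lat -70.8333°.
Cell spans 0.0833333° lon × 0.0416667° lat. Centre is SW corner plus half of each.
latitude -70.8125, longitude -69.6250.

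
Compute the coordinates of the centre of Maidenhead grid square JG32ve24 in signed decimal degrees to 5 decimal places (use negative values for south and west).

Field J=9, G=6: +9·20° lon, +6·10° lat → SW at lon 0°, lat -30°.
Square 3, 2: +3·2° lon, +2·1° lat → SW at lon 6°, lat -28°.
Subsquare v=21, e=4: +21·0.0833333° lon, +4·0.0416667° lat → SW at lon 7.75°, lat -27.8333°.
Extended square 2, 4: +2·0.00833333° lon, +4·0.00416667° lat → SW at lon 7.76667°, lat -27.8167°.
Cell spans 0.00833333° lon × 0.00416667° lat. Centre is SW corner plus half of each.
latitude -27.81458, longitude 7.77083.

-27.81458, 7.77083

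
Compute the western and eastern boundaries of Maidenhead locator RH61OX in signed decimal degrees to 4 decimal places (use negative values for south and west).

173.1667, 173.2500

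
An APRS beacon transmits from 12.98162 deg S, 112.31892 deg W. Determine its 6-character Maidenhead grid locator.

Offset from 180°W / 90°S: lon 67.6811°, lat 77.0184°.
Field: lon ⌊67.6811/20⌋ = 3 → D; lat ⌊77.0184/10⌋ = 7 → H.
Square: lon ⌊7.6811/2⌋ = 3; lat ⌊7.0184/1⌋ = 7.
Subsquare: lon ⌊1.6811/0.0833333⌋ = 20 → u; lat ⌊0.0184/0.0416667⌋ = 0 → a.

DH37ua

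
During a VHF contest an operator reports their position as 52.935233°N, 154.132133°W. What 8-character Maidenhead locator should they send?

BO22ww44

Add 180° to longitude and 90° to latitude: 25.86787, 142.93523.
Field (20°×10°, letters A–R): 25.86787/20 → 1 → B, 142.93523/10 → 14 → O; chars BO.
Square (2°×1°, digits 0–9): 5.86787/2 → 2, 2.93523/1 → 2; chars 22.
Subsquare (5′×2.5′, letters a–x): 1.86787/0.0833333 → 22 → w, 0.93523/0.0416667 → 22 → w; chars ww.
Extended square (30″×15″, digits 0–9): 0.03453/0.00833333 → 4, 0.01857/0.00416667 → 4; chars 44.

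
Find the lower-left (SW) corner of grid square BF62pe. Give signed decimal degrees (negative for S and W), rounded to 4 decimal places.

-37.8333, -146.7500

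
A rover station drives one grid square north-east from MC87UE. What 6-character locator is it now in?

MC87vf

Longitude subsquare u = 20; +1 → 21 = v.
Latitude subsquare e = 4; +1 → 5 = f.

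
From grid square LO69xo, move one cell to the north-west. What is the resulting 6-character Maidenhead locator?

Longitude subsquare x = 23; −1 → 22 = w.
Latitude subsquare o = 14; +1 → 15 = p.

LO69wp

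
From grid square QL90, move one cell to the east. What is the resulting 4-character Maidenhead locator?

RL00

Longitude square 9; +1 → 10, wraps to 0, carry into field.
Longitude field Q = 16; +1 → 17 = R.
The latitude characters are unchanged.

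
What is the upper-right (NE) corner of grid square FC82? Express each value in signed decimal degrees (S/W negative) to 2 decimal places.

Field F=5, C=2: +5·20° lon, +2·10° lat → SW at lon -80°, lat -70°.
Square 8, 2: +8·2° lon, +2·1° lat → SW at lon -64°, lat -68°.
Cell spans 2° lon × 1° lat. NE corner is SW corner plus one full cell.
latitude -67.00, longitude -62.00.

-67.00, -62.00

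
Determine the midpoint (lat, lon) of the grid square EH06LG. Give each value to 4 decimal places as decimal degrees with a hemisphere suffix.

Field E=4, H=7: +4·20° lon, +7·10° lat → SW at lon -100°, lat -20°.
Square 0, 6: +0·2° lon, +6·1° lat → SW at lon -100°, lat -14°.
Subsquare l=11, g=6: +11·0.0833333° lon, +6·0.0416667° lat → SW at lon -99.0833°, lat -13.75°.
Cell spans 0.0833333° lon × 0.0416667° lat. Centre is SW corner plus half of each.
latitude 13.7292° S, longitude 99.0417° W.

13.7292° S, 99.0417° W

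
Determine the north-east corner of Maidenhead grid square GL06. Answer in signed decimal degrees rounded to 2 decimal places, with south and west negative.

27.00, -58.00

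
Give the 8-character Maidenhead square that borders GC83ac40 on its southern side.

GC83ab49

Latitude extended square 0; −1 → -1, wraps to 9, carry into subsquare.
Latitude subsquare c = 2; −1 → 1 = b.
The longitude characters are unchanged.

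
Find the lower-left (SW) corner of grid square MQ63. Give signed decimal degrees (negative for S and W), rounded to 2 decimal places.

Field M=12, Q=16: +12·20° lon, +16·10° lat → SW at lon 60°, lat 70°.
Square 6, 3: +6·2° lon, +3·1° lat → SW at lon 72°, lat 73°.
latitude 73.00, longitude 72.00.

73.00, 72.00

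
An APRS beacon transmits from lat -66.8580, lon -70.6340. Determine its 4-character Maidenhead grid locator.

FC43

Add 180° to longitude and 90° to latitude: 109.37, 23.14.
Field: lon ⌊109.37/20⌋ = 5 → F; lat ⌊23.14/10⌋ = 2 → C.
Square: lon ⌊9.37/2⌋ = 4; lat ⌊3.14/1⌋ = 3.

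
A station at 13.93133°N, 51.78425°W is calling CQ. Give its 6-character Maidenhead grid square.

GK43cw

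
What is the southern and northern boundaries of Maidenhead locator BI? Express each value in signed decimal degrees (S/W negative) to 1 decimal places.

-10.0, 0.0

Field B=1, I=8: +1·20° lon, +8·10° lat → SW at lon -160°, lat -10°.
Cell spans 20° lon × 10° lat.
south -10.0, north 0.0.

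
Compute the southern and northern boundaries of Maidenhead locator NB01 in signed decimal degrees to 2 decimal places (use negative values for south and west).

-79.00, -78.00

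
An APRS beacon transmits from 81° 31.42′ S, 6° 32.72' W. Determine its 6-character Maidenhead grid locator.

Offset from 180°W / 90°S: lon 173.4547°, lat 8.4763°.
Field: 173.4547/20 → 8 → I, 8.4763/10 → 0 → A; chars IA.
Square: 13.4547/2 → 6, 8.4763/1 → 8; chars 68.
Subsquare: 1.4547/0.0833333 → 17 → r, 0.4763/0.0416667 → 11 → l; chars rl.

IA68rl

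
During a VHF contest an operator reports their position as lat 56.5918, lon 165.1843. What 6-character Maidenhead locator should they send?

RO26oo

Offset from 180°W / 90°S: lon 345.1843°, lat 146.5918°.
Field (20°×10°, letters A–R): lon ⌊345.1843/20⌋ = 17 → R; lat ⌊146.5918/10⌋ = 14 → O.
Square (2°×1°, digits 0–9): lon ⌊5.1843/2⌋ = 2; lat ⌊6.5918/1⌋ = 6.
Subsquare (5′×2.5′, letters a–x): lon ⌊1.1843/0.0833333⌋ = 14 → o; lat ⌊0.5918/0.0416667⌋ = 14 → o.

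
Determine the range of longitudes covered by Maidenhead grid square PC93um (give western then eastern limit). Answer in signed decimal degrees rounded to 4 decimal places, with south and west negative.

Field P=15, C=2: +15·20° lon, +2·10° lat → SW at lon 120°, lat -70°.
Square 9, 3: +9·2° lon, +3·1° lat → SW at lon 138°, lat -67°.
Subsquare u=20, m=12: +20·0.0833333° lon, +12·0.0416667° lat → SW at lon 139.667°, lat -66.5°.
Cell spans 0.0833333° lon × 0.0416667° lat.
west 139.6667, east 139.7500.

139.6667, 139.7500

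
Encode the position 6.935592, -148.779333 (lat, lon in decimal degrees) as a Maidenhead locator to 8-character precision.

BJ56ow64

Offset from 180°W / 90°S: lon 31.22067°, lat 96.93559°.
Field (20°×10°, letters A–R): lon ⌊31.22067/20⌋ = 1 → B; lat ⌊96.93559/10⌋ = 9 → J.
Square (2°×1°, digits 0–9): lon ⌊11.22067/2⌋ = 5; lat ⌊6.93559/1⌋ = 6.
Subsquare (5′×2.5′, letters a–x): lon ⌊1.22067/0.0833333⌋ = 14 → o; lat ⌊0.93559/0.0416667⌋ = 22 → w.
Extended square (30″×15″, digits 0–9): lon ⌊0.05400/0.00833333⌋ = 6; lat ⌊0.01893/0.00416667⌋ = 4.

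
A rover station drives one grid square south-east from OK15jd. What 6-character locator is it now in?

OK15kc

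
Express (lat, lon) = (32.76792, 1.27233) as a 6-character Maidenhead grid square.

Add 180° to longitude and 90° to latitude: 181.2723, 122.7679.
Field: 181.2723/20 → 9 → J, 122.7679/10 → 12 → M; chars JM.
Square: 1.2723/2 → 0, 2.7679/1 → 2; chars 02.
Subsquare: 1.2723/0.0833333 → 15 → p, 0.7679/0.0416667 → 18 → s; chars ps.

JM02ps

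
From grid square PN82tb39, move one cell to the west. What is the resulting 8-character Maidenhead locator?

PN82tb29

Longitude extended square 3; −1 → 2.
The latitude characters are unchanged.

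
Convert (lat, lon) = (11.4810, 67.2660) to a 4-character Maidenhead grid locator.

MK31

Shift to the Maidenhead origin (180°W, 90°S): lon 247.27, lat 101.48.
Field (20°×10°, letters A–R): 247.27/20 → 12 → M, 101.48/10 → 10 → K; chars MK.
Square (2°×1°, digits 0–9): 7.27/2 → 3, 1.48/1 → 1; chars 31.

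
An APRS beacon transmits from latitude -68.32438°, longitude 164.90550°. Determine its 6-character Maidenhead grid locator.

RC21kq

Offset from 180°W / 90°S: lon 344.9055°, lat 21.6756°.
Field: 344.9055/20 → 17 → R, 21.6756/10 → 2 → C; chars RC.
Square: 4.9055/2 → 2, 1.6756/1 → 1; chars 21.
Subsquare: 0.9055/0.0833333 → 10 → k, 0.6756/0.0416667 → 16 → q; chars kq.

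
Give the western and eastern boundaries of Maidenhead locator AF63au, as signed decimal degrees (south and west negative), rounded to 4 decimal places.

-168.0000, -167.9167

Field A=0, F=5: +0·20° lon, +5·10° lat → SW at lon -180°, lat -40°.
Square 6, 3: +6·2° lon, +3·1° lat → SW at lon -168°, lat -37°.
Subsquare a=0, u=20: +0·0.0833333° lon, +20·0.0416667° lat → SW at lon -168°, lat -36.1667°.
Cell spans 0.0833333° lon × 0.0416667° lat.
west -168.0000, east -167.9167.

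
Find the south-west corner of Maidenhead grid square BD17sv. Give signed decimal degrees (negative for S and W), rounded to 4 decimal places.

-52.1250, -156.5000

Field B=1, D=3: +1·20° lon, +3·10° lat → SW at lon -160°, lat -60°.
Square 1, 7: +1·2° lon, +7·1° lat → SW at lon -158°, lat -53°.
Subsquare s=18, v=21: +18·0.0833333° lon, +21·0.0416667° lat → SW at lon -156.5°, lat -52.125°.
latitude -52.1250, longitude -156.5000.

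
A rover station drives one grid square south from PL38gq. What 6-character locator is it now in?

PL38gp

Latitude subsquare q = 16; −1 → 15 = p.
The longitude characters are unchanged.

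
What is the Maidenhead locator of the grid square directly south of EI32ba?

EI31bx

Latitude subsquare a = 0; −1 → -1, wraps to 23 = x, carry into square.
Latitude square 2; −1 → 1.
The longitude characters are unchanged.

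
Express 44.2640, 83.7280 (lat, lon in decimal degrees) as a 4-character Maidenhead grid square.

NN14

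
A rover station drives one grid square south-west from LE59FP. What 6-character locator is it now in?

LE59eo

Longitude subsquare f = 5; −1 → 4 = e.
Latitude subsquare p = 15; −1 → 14 = o.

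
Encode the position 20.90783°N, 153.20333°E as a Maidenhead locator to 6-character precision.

QL60ov

Add 180° to longitude and 90° to latitude: 333.2033, 110.9078.
Field: 333.2033/20 → 16 → Q, 110.9078/10 → 11 → L; chars QL.
Square: 13.2033/2 → 6, 0.9078/1 → 0; chars 60.
Subsquare: 1.2033/0.0833333 → 14 → o, 0.9078/0.0416667 → 21 → v; chars ov.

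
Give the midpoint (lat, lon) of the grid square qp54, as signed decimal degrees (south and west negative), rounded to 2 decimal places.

Field Q=16, P=15: +16·20° lon, +15·10° lat → SW at lon 140°, lat 60°.
Square 5, 4: +5·2° lon, +4·1° lat → SW at lon 150°, lat 64°.
Cell spans 2° lon × 1° lat. Centre is SW corner plus half of each.
latitude 64.50, longitude 151.00.

64.50, 151.00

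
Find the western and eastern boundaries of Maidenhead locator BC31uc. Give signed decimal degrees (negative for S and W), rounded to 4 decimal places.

-152.3333, -152.2500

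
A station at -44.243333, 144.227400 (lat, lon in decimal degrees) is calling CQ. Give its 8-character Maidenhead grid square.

Shift to the Maidenhead origin (180°W, 90°S): lon 324.22740, lat 45.75667.
Field: 324.22740/20 → 16 → Q, 45.75667/10 → 4 → E; chars QE.
Square: 4.22740/2 → 2, 5.75667/1 → 5; chars 25.
Subsquare: 0.22740/0.0833333 → 2 → c, 0.75667/0.0416667 → 18 → s; chars cs.
Extended square: 0.06073/0.00833333 → 7, 0.00667/0.00416667 → 1; chars 71.

QE25cs71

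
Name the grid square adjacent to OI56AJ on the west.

Longitude subsquare a = 0; −1 → -1, wraps to 23 = x, carry into square.
Longitude square 5; −1 → 4.
The latitude characters are unchanged.

OI46xj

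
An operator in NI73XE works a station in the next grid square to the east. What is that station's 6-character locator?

NI83ae

Longitude subsquare x = 23; +1 → 24, wraps to 0 = a, carry into square.
Longitude square 7; +1 → 8.
The latitude characters are unchanged.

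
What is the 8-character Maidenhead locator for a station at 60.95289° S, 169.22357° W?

Add 180° to longitude and 90° to latitude: 10.77643, 29.04711.
Field (20°×10°, letters A–R): 10.77643/20 → 0 → A, 29.04711/10 → 2 → C; chars AC.
Square (2°×1°, digits 0–9): 10.77643/2 → 5, 9.04711/1 → 9; chars 59.
Subsquare (5′×2.5′, letters a–x): 0.77643/0.0833333 → 9 → j, 0.04711/0.0416667 → 1 → b; chars jb.
Extended square (30″×15″, digits 0–9): 0.02643/0.00833333 → 3, 0.00544/0.00416667 → 1; chars 31.

AC59jb31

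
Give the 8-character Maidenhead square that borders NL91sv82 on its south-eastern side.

NL91sv91

Longitude extended square 8; +1 → 9.
Latitude extended square 2; −1 → 1.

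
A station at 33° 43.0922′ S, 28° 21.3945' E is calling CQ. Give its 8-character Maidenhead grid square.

KF46eg27

Offset from 180°W / 90°S: lon 208.35657°, lat 56.28180°.
Field: 208.35657/20 → 10 → K, 56.28180/10 → 5 → F; chars KF.
Square: 8.35657/2 → 4, 6.28180/1 → 6; chars 46.
Subsquare: 0.35657/0.0833333 → 4 → e, 0.28180/0.0416667 → 6 → g; chars eg.
Extended square: 0.02324/0.00833333 → 2, 0.03180/0.00416667 → 7; chars 27.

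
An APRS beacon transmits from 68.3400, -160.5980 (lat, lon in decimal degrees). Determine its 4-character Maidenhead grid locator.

Offset from 180°W / 90°S: lon 19.40°, lat 158.34°.
Field: lon ⌊19.40/20⌋ = 0 → A; lat ⌊158.34/10⌋ = 15 → P.
Square: lon ⌊19.40/2⌋ = 9; lat ⌊8.34/1⌋ = 8.

AP98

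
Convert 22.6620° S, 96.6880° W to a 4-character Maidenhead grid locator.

EG17

Shift to the Maidenhead origin (180°W, 90°S): lon 83.31, lat 67.34.
Field (20°×10°, letters A–R): 83.31/20 → 4 → E, 67.34/10 → 6 → G; chars EG.
Square (2°×1°, digits 0–9): 3.31/2 → 1, 7.34/1 → 7; chars 17.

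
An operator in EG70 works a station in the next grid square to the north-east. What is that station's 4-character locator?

EG81

Longitude square 7; +1 → 8.
Latitude square 0; +1 → 1.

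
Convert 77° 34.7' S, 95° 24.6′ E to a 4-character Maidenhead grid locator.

NB72

Shift to the Maidenhead origin (180°W, 90°S): lon 275.41, lat 12.42.
Field (20°×10°, letters A–R): 275.41/20 → 13 → N, 12.42/10 → 1 → B; chars NB.
Square (2°×1°, digits 0–9): 15.41/2 → 7, 2.42/1 → 2; chars 72.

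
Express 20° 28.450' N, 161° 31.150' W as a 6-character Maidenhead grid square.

Shift to the Maidenhead origin (180°W, 90°S): lon 18.4808, lat 110.4742.
Field (20°×10°, letters A–R): lon ⌊18.4808/20⌋ = 0 → A; lat ⌊110.4742/10⌋ = 11 → L.
Square (2°×1°, digits 0–9): lon ⌊18.4808/2⌋ = 9; lat ⌊0.4742/1⌋ = 0.
Subsquare (5′×2.5′, letters a–x): lon ⌊0.4808/0.0833333⌋ = 5 → f; lat ⌊0.4742/0.0416667⌋ = 11 → l.

AL90fl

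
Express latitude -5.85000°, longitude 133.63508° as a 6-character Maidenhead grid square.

PI64td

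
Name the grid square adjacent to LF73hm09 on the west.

Longitude extended square 0; −1 → -1, wraps to 9, carry into subsquare.
Longitude subsquare h = 7; −1 → 6 = g.
The latitude characters are unchanged.

LF73gm99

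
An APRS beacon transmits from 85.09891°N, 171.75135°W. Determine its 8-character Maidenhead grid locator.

AR45cc93

Add 180° to longitude and 90° to latitude: 8.24865, 175.09891.
Field: 8.24865/20 → 0 → A, 175.09891/10 → 17 → R; chars AR.
Square: 8.24865/2 → 4, 5.09891/1 → 5; chars 45.
Subsquare: 0.24865/0.0833333 → 2 → c, 0.09891/0.0416667 → 2 → c; chars cc.
Extended square: 0.08198/0.00833333 → 9, 0.01558/0.00416667 → 3; chars 93.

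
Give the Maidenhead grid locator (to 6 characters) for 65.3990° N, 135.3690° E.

Shift to the Maidenhead origin (180°W, 90°S): lon 315.3690, lat 155.3990.
Field: lon ⌊315.3690/20⌋ = 15 → P; lat ⌊155.3990/10⌋ = 15 → P.
Square: lon ⌊15.3690/2⌋ = 7; lat ⌊5.3990/1⌋ = 5.
Subsquare: lon ⌊1.3690/0.0833333⌋ = 16 → q; lat ⌊0.3990/0.0416667⌋ = 9 → j.

PP75qj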